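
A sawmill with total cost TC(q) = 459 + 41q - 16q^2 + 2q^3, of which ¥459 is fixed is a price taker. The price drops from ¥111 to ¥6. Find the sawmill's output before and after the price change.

MC = 41 - 32q + 6q^2; the shutdown threshold is min AVC = ¥9 (at q = 4).
With P = ¥111 above the shutdown price, P = MC gives q = 7.
At P = ¥6 < min AVC = ¥9, price no longer covers variable cost at any output, so the firm shuts down: q = 0.

Output falls from 7 to 0 (the firm shuts down)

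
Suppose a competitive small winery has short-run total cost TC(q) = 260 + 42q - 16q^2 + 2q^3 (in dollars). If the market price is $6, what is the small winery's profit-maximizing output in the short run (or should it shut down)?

Variable cost is VC = 42q - 16q^2 + 2q^3, so AVC = VC/q = 42 - 16q + 2q^2 and MC = dTC/dq = 42 - 32q + 6q^2.
AVC hits its minimum where MC = AVC, at q = 4, giving min AVC = 42 - 16·4 + 2·4^2 = $10.
P = $6 lies below min AVC = $10; no output level covers variable cost.
The firm minimizes its loss by shutting down and losing only its fixed cost of $260.

Shut down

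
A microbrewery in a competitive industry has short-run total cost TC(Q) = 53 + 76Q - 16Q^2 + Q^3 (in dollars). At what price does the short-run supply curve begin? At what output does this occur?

$12 per unit, at Q = 8

The shutdown price is the minimum of AVC. VC = 76Q - 16Q^2 + Q^3, so AVC = 76 - 16Q + Q^2.
At the minimum of AVC, MC = AVC. MC = 76 - 32Q + 3Q^2; setting MC = AVC gives 2Q^2 - 16Q = 0, so Q = 8. min AVC = 12.
So the shutdown price is $12.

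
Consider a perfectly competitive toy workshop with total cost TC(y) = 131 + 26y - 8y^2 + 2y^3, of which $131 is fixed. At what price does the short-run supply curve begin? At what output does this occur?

Short-run supply begins at min AVC. From VC = 26y - 8y^2 + 2y^3, AVC = 26 - 8y + 2y^2.
At the minimum of AVC, MC = AVC. MC = 26 - 16y + 6y^2; setting MC = AVC gives 4y^2 - 8y = 0, so y = 2. min AVC = 18.
The firm shuts down for any P below $18.

$18 per unit, at y = 2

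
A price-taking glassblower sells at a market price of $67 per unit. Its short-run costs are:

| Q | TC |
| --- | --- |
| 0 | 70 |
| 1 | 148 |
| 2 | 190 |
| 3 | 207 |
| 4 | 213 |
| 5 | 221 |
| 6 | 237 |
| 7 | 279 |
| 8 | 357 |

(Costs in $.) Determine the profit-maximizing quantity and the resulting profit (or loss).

Q = 7; profit = $190

Tabulate TR − TC: Q=0: -70; Q=1: -81; Q=2: -56; Q=3: -6; Q=4: 55; Q=5: 114; Q=6: 165; Q=7: 190; Q=8: 179.
Profit is maximized at Q = 7. AVC there is 209/7 = $29.86 ≤ P, so producing beats shutting down (which would give -$70).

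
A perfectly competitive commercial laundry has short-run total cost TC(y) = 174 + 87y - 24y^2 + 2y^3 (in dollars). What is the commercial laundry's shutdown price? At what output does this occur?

$15 per unit, at y = 6

Short-run supply begins at min AVC. From VC = 87y - 24y^2 + 2y^3, AVC = 87 - 24y + 2y^2.
At the minimum of AVC, MC = AVC. MC = 87 - 48y + 6y^2; setting MC = AVC gives 4y^2 - 24y = 0, so y = 6. min AVC = 15.
For P < $15 the firm produces nothing.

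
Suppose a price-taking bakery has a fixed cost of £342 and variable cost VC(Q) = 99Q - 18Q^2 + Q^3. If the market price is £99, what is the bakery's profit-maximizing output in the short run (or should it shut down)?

From TC, MC = TC'(Q) = 99 - 36Q + 3Q^2 and AVC = VC/Q = 99 - 18Q + Q^2.
AVC hits its minimum where MC = AVC, at Q = 9, giving min AVC = 99 - 18·9 + 9^2 = £18.
Because £99 ≥ £18, revenue can cover variable cost; the firm operates.
Solving P = MC: -36Q + 3Q^2 = 0 ⇒ Q = 0 or 12. On the upward-sloping branch, Q* = 12.
Check: AVC at Q = 12 is £27 ≤ P, so revenue covers variable cost.
Profit = P·Q − TC = 99·12 − 666 = £522.

Produce at Q = 12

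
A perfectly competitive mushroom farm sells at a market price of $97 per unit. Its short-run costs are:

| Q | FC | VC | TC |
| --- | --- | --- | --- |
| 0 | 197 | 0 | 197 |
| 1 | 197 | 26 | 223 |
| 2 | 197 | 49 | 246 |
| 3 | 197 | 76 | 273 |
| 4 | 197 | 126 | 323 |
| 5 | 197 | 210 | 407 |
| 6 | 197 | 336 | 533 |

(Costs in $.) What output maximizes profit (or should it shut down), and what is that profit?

Q = 5; profit = $78

Compute π = P·Q − TC at each output: Q=0: -197; Q=1: -126; Q=2: -52; Q=3: 18; Q=4: 65; Q=5: 78; Q=6: 49.
Profit is maximized at Q = 5. AVC there is 210/5 = $42 ≤ P, so producing beats shutting down (which would give -$197).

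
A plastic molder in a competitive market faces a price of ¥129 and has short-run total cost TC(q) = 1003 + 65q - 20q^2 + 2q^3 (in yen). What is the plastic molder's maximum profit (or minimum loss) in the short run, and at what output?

Profit = -¥235 at q = 8

AVC = 65 - 20q + 2q^2 has its minimum ¥15 at q = 5; price ¥129 clears that bar, so the firm operates.
With MC = 65 - 40q + 6q^2, P = MC on the upward-sloping part at q* = 8.
TR = 129·8 = 1032. TC = 1003 + 264 = 1267. Profit = 1032 − 1267 = -¥235.
By producing, the firm covers all variable cost plus ¥768 of fixed cost; shutting down would lose the full ¥1003.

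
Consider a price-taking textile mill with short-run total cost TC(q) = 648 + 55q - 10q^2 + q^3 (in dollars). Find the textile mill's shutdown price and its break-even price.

AVC = 55 - 10q + q^2; minimized at q = 5, giving min AVC = $30. That is the shutdown price.
ATC = 648/q + 55 - 10q + q^2. Setting dATC/dq = −648/q^2 − 10 + 2q = 0 gives q = 9 (since 2·9^3 − 10·9^2 = 648).
min ATC = 648/9 + 55 − 10·9 + 9^2 = $118. That is the break-even price.
For $30 ≤ P < $118 the firm produces at a loss; below $30 it shuts down.

Shutdown price = $30; break-even price = $118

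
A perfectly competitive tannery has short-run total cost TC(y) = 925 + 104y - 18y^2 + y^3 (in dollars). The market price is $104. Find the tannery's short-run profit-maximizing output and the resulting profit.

Profit = -$61 at y = 12

AVC = 104 - 18y + y^2 has its minimum $23 at y = 9; price $104 clears that bar, so the firm operates.
MC = 104 - 36y + 3y^2. Setting P = MC and taking the root on the rising branch gives y* = 12.
TR = 104·12 = 1248. TC = 925 + 384 = 1309. Profit = 1248 − 1309 = -$61.
Shutting down would mean losing the fixed cost of $925, so operating at a loss of $61 is better by $864.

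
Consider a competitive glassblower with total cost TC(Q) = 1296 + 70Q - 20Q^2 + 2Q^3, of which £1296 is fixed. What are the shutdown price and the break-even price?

Shutdown price = min AVC. AVC = 70 - 20Q + 2Q^2, with vertex at Q = 5 and minimum £20.
ATC = 1296/Q + 70 - 20Q + 2Q^2. Setting dATC/dQ = −1296/Q^2 − 20 + 4Q = 0 gives Q = 9 (since 4·9^3 − 20·9^2 = 1296).
min ATC = 1296/9 + 70 − 20·9 + 2·9^2 = £196. That is the break-even price.
Between these two prices the firm operates at a loss; above £196 it earns a profit.

Shutdown price = £20; break-even price = £196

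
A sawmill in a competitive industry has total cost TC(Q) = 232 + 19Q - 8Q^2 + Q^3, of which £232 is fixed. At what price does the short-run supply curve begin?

£3 per unit

Short-run supply begins at min AVC. From VC = 19Q - 8Q^2 + Q^3, AVC = 19 - 8Q + Q^2.
dAVC/dQ = -8 + 2Q = 0 gives Q = 4. min AVC = 19 - 8·4 + 4^2 = 3.
The firm shuts down for any P below £3.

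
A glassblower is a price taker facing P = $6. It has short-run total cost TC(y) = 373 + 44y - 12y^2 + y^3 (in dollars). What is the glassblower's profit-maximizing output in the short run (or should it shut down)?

Variable cost is VC = 44y - 12y^2 + y^3, so AVC = VC/y = 44 - 12y + y^2 and MC = dTC/dy = 44 - 24y + 3y^2.
AVC is minimized where dAVC/dy = -12 + 2y = 0, at y = 6; min AVC = 44 - 12·6 + 6^2 = $8.
Since P = $6 < min AVC = $8, price fails to cover variable cost at any output.
Best response: produce nothing and absorb the $373 fixed cost.

Shut down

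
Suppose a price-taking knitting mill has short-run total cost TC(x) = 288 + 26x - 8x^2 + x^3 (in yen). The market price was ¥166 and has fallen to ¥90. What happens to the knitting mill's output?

Output falls from 10 to 8

MC = 26 - 16x + 3x^2; the shutdown threshold is min AVC = ¥10 (at x = 4).
At P = ¥166 ≥ min AVC, set P = MC on the rising branch: x = 10.
At P = ¥90 ≥ min AVC, set P = MC: x = 8. The firm stays open but cuts output.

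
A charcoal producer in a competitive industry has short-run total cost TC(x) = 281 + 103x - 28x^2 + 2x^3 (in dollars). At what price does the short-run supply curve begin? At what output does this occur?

$5 per unit, at x = 7

The shutdown price is the minimum of AVC. VC = 103x - 28x^2 + 2x^3, so AVC = 103 - 28x + 2x^2.
At the minimum of AVC, MC = AVC. MC = 103 - 56x + 6x^2; setting MC = AVC gives 4x^2 - 28x = 0, so x = 7. min AVC = 5.
So the shutdown price is $5.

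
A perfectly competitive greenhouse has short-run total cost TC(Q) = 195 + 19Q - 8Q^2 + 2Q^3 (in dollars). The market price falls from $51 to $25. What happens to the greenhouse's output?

Output falls from 4 to 3

AVC = 19 - 8Q + 2Q^2, minimized at Q = 2 where min AVC = $11. MC = 19 - 16Q + 6Q^2.
At P = $51 ≥ min AVC, set P = MC on the rising branch: Q = 4.
At P = $25 ≥ min AVC, set P = MC: Q = 3. The firm stays open but cuts output.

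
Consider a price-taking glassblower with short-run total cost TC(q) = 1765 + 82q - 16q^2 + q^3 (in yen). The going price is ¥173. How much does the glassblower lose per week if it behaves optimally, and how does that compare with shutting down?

AVC = 82 - 16q + q^2; min AVC = ¥18 at q = 8. Since P = ¥173 ≥ min AVC, the firm produces.
MC = 82 - 32q + 3q^2. Setting P = MC and taking the root on the rising branch gives q* = 13.
TR = 173·13 = 2249. TC = 1765 + 559 = 2324. Profit = 2249 − 2324 = -¥75.
Shutting down would mean losing the fixed cost of ¥1765, so operating at a loss of ¥75 is better by ¥1690.

Profit = -¥75 at q = 13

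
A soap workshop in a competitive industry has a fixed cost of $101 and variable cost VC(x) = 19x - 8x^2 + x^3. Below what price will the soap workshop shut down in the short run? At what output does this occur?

The shutdown price is the minimum of AVC. VC = 19x - 8x^2 + x^3, so AVC = 19 - 8x + x^2.
dAVC/dx = -8 + 2x = 0 gives x = 4. min AVC = 19 - 8·4 + 4^2 = 3.
So the shutdown price is $3.

$3 per unit, at x = 4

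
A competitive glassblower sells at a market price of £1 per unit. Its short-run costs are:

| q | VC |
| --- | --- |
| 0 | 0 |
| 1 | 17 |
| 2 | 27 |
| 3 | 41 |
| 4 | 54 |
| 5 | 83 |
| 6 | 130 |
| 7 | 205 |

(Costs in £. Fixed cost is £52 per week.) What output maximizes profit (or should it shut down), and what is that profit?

q = 0 (shut down); profit = -£52

Profit at each row (π = 1q − TC): q=0: -52; q=1: -68; q=2: -77; q=3: -90; q=4: -102; q=5: -130; q=6: -176; q=7: -250.
Profit is highest at q = 0. Equivalently, the lowest AVC in the table is 27/2 ≈ £13.50 at q = 2, and P = £1 falls below it — price never covers variable cost, so the firm shuts down and loses only its fixed cost.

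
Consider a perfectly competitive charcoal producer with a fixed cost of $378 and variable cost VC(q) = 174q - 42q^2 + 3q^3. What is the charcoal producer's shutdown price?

$27 per unit

The shutdown price is the minimum of AVC. VC = 174q - 42q^2 + 3q^3, so AVC = 174 - 42q + 3q^2.
dAVC/dq = -42 + 6q = 0 gives q = 7. min AVC = 174 - 42·7 + 3·7^2 = 27.
So the shutdown price is $27.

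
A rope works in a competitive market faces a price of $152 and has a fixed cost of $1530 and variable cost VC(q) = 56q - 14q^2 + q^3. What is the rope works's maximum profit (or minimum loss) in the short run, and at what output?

Profit = -$90 at q = 12

AVC = 56 - 14q + q^2 has its minimum $7 at q = 7; price $152 clears that bar, so the firm operates.
With MC = 56 - 28q + 3q^2, P = MC on the upward-sloping part at q* = 12.
TR = 152·12 = 1824. TC = 1530 + 384 = 1914. Profit = 1824 − 1914 = -$90.
Shutting down would mean losing the fixed cost of $1530, so operating at a loss of $90 is better by $1440.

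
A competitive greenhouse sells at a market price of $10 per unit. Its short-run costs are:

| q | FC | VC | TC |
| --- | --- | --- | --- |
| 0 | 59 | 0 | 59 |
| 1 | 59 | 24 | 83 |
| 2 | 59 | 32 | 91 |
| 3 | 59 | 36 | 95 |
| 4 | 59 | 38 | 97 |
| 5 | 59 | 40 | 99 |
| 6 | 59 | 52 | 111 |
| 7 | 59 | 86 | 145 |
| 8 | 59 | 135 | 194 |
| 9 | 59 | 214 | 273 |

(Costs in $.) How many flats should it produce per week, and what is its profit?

Compute π = P·q − TC at each output: q=0: -59; q=1: -73; q=2: -71; q=3: -65; q=4: -57; q=5: -49; q=6: -51; q=7: -75; q=8: -114; q=9: -183.
Profit is maximized at q = 5. AVC there is 40/5 = $8 ≤ P, so producing beats shutting down (which would give -$59).

q = 5; profit = -$49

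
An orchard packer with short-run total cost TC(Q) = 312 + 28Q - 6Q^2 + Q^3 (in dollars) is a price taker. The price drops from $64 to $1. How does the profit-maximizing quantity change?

AVC = 28 - 6Q + Q^2, minimized at Q = 3 where min AVC = $19. MC = 28 - 12Q + 3Q^2.
With P = $64 above the shutdown price, P = MC gives Q = 6.
At P = $1 < min AVC = $19, price no longer covers variable cost at any output, so the firm shuts down: Q = 0.

Output falls from 6 to 0 (the firm shuts down)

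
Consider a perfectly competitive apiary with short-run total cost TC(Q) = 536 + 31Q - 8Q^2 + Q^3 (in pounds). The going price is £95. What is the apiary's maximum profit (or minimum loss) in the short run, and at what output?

Profit = -£24 at Q = 8

AVC = 31 - 8Q + Q^2; min AVC = £15 at Q = 4. Since P = £95 ≥ min AVC, the firm produces.
MC = 31 - 16Q + 3Q^2. Setting P = MC and taking the root on the rising branch gives Q* = 8.
TR = 95·8 = 760. TC = 536 + 248 = 784. Profit = 760 − 784 = -£24.
That loss of £24 beats the £536 the firm would lose by shutting down; producing recovers £512 of fixed cost.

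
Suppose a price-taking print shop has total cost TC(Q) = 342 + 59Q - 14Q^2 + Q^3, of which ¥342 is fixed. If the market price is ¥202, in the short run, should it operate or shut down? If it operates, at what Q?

Variable cost is VC = 59Q - 14Q^2 + Q^3, so AVC = VC/Q = 59 - 14Q + Q^2 and MC = dTC/dQ = 59 - 28Q + 3Q^2.
AVC hits its minimum where MC = AVC, at Q = 7, giving min AVC = 59 - 14·7 + 7^2 = ¥10.
Because ¥202 ≥ ¥10, revenue can cover variable cost; the firm operates.
Solving P = MC: -143 - 28Q + 3Q^2 = 0 ⇒ Q = -11/3 or 13. On the upward-sloping branch, Q* = 13.
Check: AVC at Q = 13 is ¥46 ≤ P, so revenue covers variable cost.
Profit = P·Q − TC = 202·13 − 940 = ¥1686.

Produce at Q = 13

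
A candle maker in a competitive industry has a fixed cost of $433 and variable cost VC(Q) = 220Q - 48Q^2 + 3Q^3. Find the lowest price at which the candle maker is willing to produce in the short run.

$28 per unit

The firm shuts down when price falls below the minimum of average variable cost. AVC = VC/Q = 220 - 48Q + 3Q^2.
dAVC/dQ = -48 + 6Q = 0 gives Q = 8. min AVC = 220 - 48·8 + 3·8^2 = 28.
The firm shuts down for any P below $28.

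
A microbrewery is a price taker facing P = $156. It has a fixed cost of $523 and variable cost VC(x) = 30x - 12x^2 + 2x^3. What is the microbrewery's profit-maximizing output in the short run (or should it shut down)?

Strip out fixed cost: VC = 30x - 12x^2 + 2x^3. Then AVC = 30 - 12x + 2x^2 and MC = 30 - 24x + 6x^2.
AVC hits its minimum where MC = AVC, at x = 3, giving min AVC = 30 - 12·3 + 2·3^2 = $12.
P = $156 exceeds min AVC = $12, so the firm stays open.
Set P = MC: 156 = 30 - 24x + 6x^2 → -126 - 24x + 6x^2 = 0. The roots are x = -3 and x = 7; the profit-maximizing output is on the rising part of MC, so x* = 7.
Check: AVC at x = 7 is $44 ≤ P, so revenue covers variable cost.
Profit = P·x − TC = 156·7 − 831 = $261.

Produce at x = 7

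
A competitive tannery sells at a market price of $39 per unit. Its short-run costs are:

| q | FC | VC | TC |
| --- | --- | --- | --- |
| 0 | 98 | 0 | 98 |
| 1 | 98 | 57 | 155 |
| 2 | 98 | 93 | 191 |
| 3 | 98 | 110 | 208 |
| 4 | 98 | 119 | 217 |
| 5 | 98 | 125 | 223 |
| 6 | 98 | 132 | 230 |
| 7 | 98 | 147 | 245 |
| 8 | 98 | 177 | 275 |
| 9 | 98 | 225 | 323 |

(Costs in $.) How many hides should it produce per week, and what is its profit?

Compute π = P·q − TC at each output: q=0: -98; q=1: -116; q=2: -113; q=3: -91; q=4: -61; q=5: -28; q=6: 4; q=7: 28; q=8: 37; q=9: 28.
Profit is maximized at q = 8. AVC there is 177/8 = $22.12 ≤ P, so producing beats shutting down (which would give -$98).

q = 8; profit = $37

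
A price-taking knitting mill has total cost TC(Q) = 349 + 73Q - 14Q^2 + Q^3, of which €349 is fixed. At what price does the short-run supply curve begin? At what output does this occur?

€24 per unit, at Q = 7

The shutdown price is the minimum of AVC. VC = 73Q - 14Q^2 + Q^3, so AVC = 73 - 14Q + Q^2.
At the minimum of AVC, MC = AVC. MC = 73 - 28Q + 3Q^2; setting MC = AVC gives 2Q^2 - 14Q = 0, so Q = 7. min AVC = 24.
The firm shuts down for any P below €24.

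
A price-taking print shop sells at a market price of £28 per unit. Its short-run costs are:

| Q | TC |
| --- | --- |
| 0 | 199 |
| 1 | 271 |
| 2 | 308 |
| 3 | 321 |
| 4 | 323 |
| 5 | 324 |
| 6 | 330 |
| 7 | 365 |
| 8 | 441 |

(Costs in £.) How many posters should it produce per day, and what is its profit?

Q = 6; profit = -£162

Compute π = P·Q − TC at each output: Q=0: -199; Q=1: -243; Q=2: -252; Q=3: -237; Q=4: -211; Q=5: -184; Q=6: -162; Q=7: -169; Q=8: -217.
Profit is maximized at Q = 6. AVC there is 131/6 = £21.83 ≤ P, so producing beats shutting down (which would give -£199).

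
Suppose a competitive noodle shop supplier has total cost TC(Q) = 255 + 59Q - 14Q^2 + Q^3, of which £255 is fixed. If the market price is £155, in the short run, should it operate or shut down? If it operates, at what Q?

Strip out fixed cost: VC = 59Q - 14Q^2 + Q^3. Then AVC = 59 - 14Q + Q^2 and MC = 59 - 28Q + 3Q^2.
AVC is minimized where dAVC/dQ = -14 + 2Q = 0, at Q = 7; min AVC = 59 - 14·7 + 7^2 = £10.
P = £155 exceeds min AVC = £10, so the firm stays open.
Set P = MC: 155 = 59 - 28Q + 3Q^2 → -96 - 28Q + 3Q^2 = 0. The roots are Q = -8/3 and Q = 12; the profit-maximizing output is on the rising part of MC, so Q* = 12.
Check: AVC at Q = 12 is £35 ≤ P, so revenue covers variable cost.
Profit = P·Q − TC = 155·12 − 675 = £1185.

Produce at Q = 12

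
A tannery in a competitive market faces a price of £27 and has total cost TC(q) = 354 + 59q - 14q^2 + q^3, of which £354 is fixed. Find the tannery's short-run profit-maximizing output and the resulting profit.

AVC = 59 - 14q + q^2; min AVC = £10 at q = 7. Since P = £27 ≥ min AVC, the firm produces.
MC = 59 - 28q + 3q^2. Setting P = MC and taking the root on the rising branch gives q* = 8.
TR = 27·8 = 216. TC = 354 + 88 = 442. Profit = 216 − 442 = -£226.
That loss of £226 beats the £354 the firm would lose by shutting down; producing recovers £128 of fixed cost.

Profit = -£226 at q = 8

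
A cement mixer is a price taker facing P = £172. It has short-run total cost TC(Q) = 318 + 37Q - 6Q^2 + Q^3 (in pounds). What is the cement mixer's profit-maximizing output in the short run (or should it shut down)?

Produce at Q = 9

Variable cost is VC = 37Q - 6Q^2 + Q^3, so AVC = VC/Q = 37 - 6Q + Q^2 and MC = dTC/dQ = 37 - 12Q + 3Q^2.
AVC hits its minimum where MC = AVC, at Q = 3, giving min AVC = 37 - 6·3 + 3^2 = £28.
Because £172 ≥ £28, revenue can cover variable cost; the firm operates.
P = MC gives -135 - 12Q + 3Q^2 = 0, with roots -5 and 9. Take the larger (rising MC): Q* = 9.
Check: AVC at Q = 9 is £64 ≤ P, so revenue covers variable cost.
Profit = P·Q − TC = 172·9 − 894 = £654.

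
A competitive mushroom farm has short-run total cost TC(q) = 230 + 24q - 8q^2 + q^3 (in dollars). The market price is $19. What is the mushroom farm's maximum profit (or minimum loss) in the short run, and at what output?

AVC = 24 - 8q + q^2 has its minimum $8 at q = 4; price $19 clears that bar, so the firm operates.
With MC = 24 - 16q + 3q^2, P = MC on the upward-sloping part at q* = 5.
TR = 19·5 = 95. TC = 230 + 45 = 275. Profit = 95 − 275 = -$180.
By producing, the firm covers all variable cost plus $50 of fixed cost; shutting down would lose the full $230.

Profit = -$180 at q = 5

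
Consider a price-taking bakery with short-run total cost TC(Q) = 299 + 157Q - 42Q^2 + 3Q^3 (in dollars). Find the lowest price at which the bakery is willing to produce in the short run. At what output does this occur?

$10 per unit, at Q = 7

The shutdown price is the minimum of AVC. VC = 157Q - 42Q^2 + 3Q^3, so AVC = 157 - 42Q + 3Q^2.
dAVC/dQ = -42 + 6Q = 0 gives Q = 7. min AVC = 157 - 42·7 + 3·7^2 = 10.
For P < $10 the firm produces nothing.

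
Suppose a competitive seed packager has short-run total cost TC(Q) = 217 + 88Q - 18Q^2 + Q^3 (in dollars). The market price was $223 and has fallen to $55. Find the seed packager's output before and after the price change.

Output falls from 15 to 11

AVC = 88 - 18Q + Q^2, minimized at Q = 9 where min AVC = $7. MC = 88 - 36Q + 3Q^2.
With P = $223 above the shutdown price, P = MC gives Q = 15.
At P = $55 ≥ min AVC, set P = MC: Q = 11. The firm stays open but cuts output.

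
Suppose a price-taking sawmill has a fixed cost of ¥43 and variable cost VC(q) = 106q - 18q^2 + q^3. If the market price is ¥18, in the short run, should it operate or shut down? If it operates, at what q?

Shut down

Variable cost is VC = 106q - 18q^2 + q^3, so AVC = VC/q = 106 - 18q + q^2 and MC = dTC/dq = 106 - 36q + 3q^2.
AVC is minimized where dAVC/dq = -18 + 2q = 0, at q = 9; min AVC = 106 - 18·9 + 9^2 = ¥25.
P = ¥18 lies below min AVC = ¥25; no output level covers variable cost.
Shutting down limits the loss to fixed cost, ¥43.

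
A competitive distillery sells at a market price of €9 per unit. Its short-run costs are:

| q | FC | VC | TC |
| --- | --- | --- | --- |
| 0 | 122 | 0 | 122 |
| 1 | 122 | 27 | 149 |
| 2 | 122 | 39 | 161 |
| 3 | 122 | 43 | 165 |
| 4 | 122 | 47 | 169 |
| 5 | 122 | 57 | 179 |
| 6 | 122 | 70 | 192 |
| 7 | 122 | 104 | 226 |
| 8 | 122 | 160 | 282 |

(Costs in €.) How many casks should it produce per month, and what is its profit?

Tabulate TR − TC: q=0: -122; q=1: -140; q=2: -143; q=3: -138; q=4: -133; q=5: -134; q=6: -138; q=7: -163; q=8: -210.
Profit is highest at q = 0. Equivalently, the lowest AVC in the table is 57/5 ≈ €11.40 at q = 5, and P = €9 falls below it — price never covers variable cost, so the firm shuts down and loses only its fixed cost.

q = 0 (shut down); profit = -€122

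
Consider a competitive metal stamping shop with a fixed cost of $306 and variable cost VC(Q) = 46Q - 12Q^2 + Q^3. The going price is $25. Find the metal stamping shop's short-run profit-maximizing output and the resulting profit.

Profit = -$208 at Q = 7

AVC = 46 - 12Q + Q^2 has its minimum $10 at Q = 6; price $25 clears that bar, so the firm operates.
With MC = 46 - 24Q + 3Q^2, P = MC on the upward-sloping part at Q* = 7.
TR = 25·7 = 175. TC = 306 + 77 = 383. Profit = 175 − 383 = -$208.
By producing, the firm covers all variable cost plus $98 of fixed cost; shutting down would lose the full $306.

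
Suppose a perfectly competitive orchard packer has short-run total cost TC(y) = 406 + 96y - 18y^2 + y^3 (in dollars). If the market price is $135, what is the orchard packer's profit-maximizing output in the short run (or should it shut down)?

Produce at y = 13

From TC, MC = TC'(y) = 96 - 36y + 3y^2 and AVC = VC/y = 96 - 18y + y^2.
AVC is minimized where dAVC/dy = -18 + 2y = 0, at y = 9; min AVC = 96 - 18·9 + 9^2 = $15.
P = $135 exceeds min AVC = $15, so the firm stays open.
Solving P = MC: -39 - 36y + 3y^2 = 0 ⇒ y = -1 or 13. On the upward-sloping branch, y* = 13.
Check: AVC at y = 13 is $31 ≤ P, so revenue covers variable cost.
Profit = P·y − TC = 135·13 − 809 = $946.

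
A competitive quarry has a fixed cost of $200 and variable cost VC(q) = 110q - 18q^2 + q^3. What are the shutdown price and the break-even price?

AVC = 110 - 18q + q^2; minimized at q = 9, giving min AVC = $29. That is the shutdown price.
ATC = 200/q + 110 - 18q + q^2. Setting dATC/dq = −200/q^2 − 18 + 2q = 0 gives q = 10 (since 2·10^3 − 18·10^2 = 200).
min ATC = 200/10 + 110 − 18·10 + 10^2 = $50. That is the break-even price.
For $29 ≤ P < $50 the firm produces at a loss; below $29 it shuts down.

Shutdown price = $29; break-even price = $50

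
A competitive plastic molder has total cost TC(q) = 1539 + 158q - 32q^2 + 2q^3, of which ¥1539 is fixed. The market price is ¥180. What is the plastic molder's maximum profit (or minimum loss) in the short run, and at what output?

AVC = 158 - 32q + 2q^2 has its minimum ¥30 at q = 8; price ¥180 clears that bar, so the firm operates.
MC = 158 - 64q + 6q^2. Setting P = MC and taking the root on the rising branch gives q* = 11.
TR = 180·11 = 1980. TC = 1539 + 528 = 2067. Profit = 1980 − 2067 = -¥87.
Shutting down would mean losing the fixed cost of ¥1539, so operating at a loss of ¥87 is better by ¥1452.

Profit = -¥87 at q = 11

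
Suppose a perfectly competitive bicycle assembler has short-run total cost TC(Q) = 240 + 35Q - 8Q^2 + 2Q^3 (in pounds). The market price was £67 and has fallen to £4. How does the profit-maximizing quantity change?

MC = 35 - 16Q + 6Q^2; the shutdown threshold is min AVC = £27 (at Q = 2).
At P = £67 ≥ min AVC, set P = MC on the rising branch: Q = 4.
At P = £4 < min AVC = £27, price no longer covers variable cost at any output, so the firm shuts down: Q = 0.

Output falls from 4 to 0 (the firm shuts down)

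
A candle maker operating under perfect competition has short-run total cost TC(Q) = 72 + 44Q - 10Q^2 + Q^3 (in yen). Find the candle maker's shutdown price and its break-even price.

Shutdown price = ¥19; break-even price = ¥32

AVC = 44 - 10Q + Q^2; minimized at Q = 5, giving min AVC = ¥19. That is the shutdown price.
ATC = 72/Q + 44 - 10Q + Q^2. Setting dATC/dQ = −72/Q^2 − 10 + 2Q = 0 gives Q = 6 (since 2·6^3 − 10·6^2 = 72).
min ATC = 72/6 + 44 − 10·6 + 6^2 = ¥32. That is the break-even price.
Between these two prices the firm operates at a loss; above ¥32 it earns a profit.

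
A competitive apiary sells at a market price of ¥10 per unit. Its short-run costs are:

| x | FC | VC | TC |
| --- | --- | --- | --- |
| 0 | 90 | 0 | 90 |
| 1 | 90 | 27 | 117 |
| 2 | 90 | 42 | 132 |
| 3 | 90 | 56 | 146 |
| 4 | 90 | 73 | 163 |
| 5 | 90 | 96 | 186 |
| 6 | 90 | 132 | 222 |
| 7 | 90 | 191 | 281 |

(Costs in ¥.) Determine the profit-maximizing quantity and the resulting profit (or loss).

Tabulate TR − TC: x=0: -90; x=1: -107; x=2: -112; x=3: -116; x=4: -123; x=5: -136; x=6: -162; x=7: -211.
Profit is highest at x = 0. Equivalently, the lowest AVC in the table is 73/4 ≈ ¥18.25 at x = 4, and P = ¥10 falls below it — price never covers variable cost, so the firm shuts down and loses only its fixed cost.

x = 0 (shut down); profit = -¥90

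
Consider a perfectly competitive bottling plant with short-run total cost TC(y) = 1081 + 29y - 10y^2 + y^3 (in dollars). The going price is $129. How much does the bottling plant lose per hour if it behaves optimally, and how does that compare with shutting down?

Profit = -$81 at y = 10

AVC = 29 - 10y + y^2; min AVC = $4 at y = 5. Since P = $129 ≥ min AVC, the firm produces.
MC = 29 - 20y + 3y^2. Setting P = MC and taking the root on the rising branch gives y* = 10.
TR = 129·10 = 1290. TC = 1081 + 290 = 1371. Profit = 1290 − 1371 = -$81.
Shutting down would mean losing the fixed cost of $1081, so operating at a loss of $81 is better by $1000.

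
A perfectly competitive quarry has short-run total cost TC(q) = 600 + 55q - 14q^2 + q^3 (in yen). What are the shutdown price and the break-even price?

Shutdown price = ¥6; break-even price = ¥75

Shutdown price = min AVC. AVC = 55 - 14q + q^2, with vertex at q = 7 and minimum ¥6.
ATC = 600/q + 55 - 14q + q^2. Setting dATC/dq = −600/q^2 − 14 + 2q = 0 gives q = 10 (since 2·10^3 − 14·10^2 = 600).
min ATC = 600/10 + 55 − 14·10 + 10^2 = ¥75. That is the break-even price.
Between these two prices the firm operates at a loss; above ¥75 it earns a profit.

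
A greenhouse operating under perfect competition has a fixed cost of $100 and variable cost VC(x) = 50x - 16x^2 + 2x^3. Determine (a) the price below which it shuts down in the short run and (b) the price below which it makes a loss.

Shutdown price = min AVC. AVC = 50 - 16x + 2x^2, with vertex at x = 4 and minimum $18.
ATC = 100/x + 50 - 16x + 2x^2. Setting dATC/dx = −100/x^2 − 16 + 4x = 0 gives x = 5 (since 4·5^3 − 16·5^2 = 100).
min ATC = 100/5 + 50 − 16·5 + 2·5^2 = $40. That is the break-even price.
For $18 ≤ P < $40 the firm produces at a loss; below $18 it shuts down.

Shutdown price = $18; break-even price = $40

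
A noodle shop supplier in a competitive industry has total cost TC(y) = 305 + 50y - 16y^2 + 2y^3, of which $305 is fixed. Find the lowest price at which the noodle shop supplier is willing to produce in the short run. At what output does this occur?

$18 per unit, at y = 4

Short-run supply begins at min AVC. From VC = 50y - 16y^2 + 2y^3, AVC = 50 - 16y + 2y^2.
dAVC/dy = -16 + 4y = 0 gives y = 4. min AVC = 50 - 16·4 + 2·4^2 = 18.
For P < $18 the firm produces nothing.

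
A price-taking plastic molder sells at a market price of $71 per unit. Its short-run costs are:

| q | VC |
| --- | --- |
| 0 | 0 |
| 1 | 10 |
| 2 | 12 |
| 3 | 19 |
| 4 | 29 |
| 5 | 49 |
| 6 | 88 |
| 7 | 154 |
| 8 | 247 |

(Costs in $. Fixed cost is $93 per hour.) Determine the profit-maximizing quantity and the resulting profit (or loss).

q = 7; profit = $250

Compute π = P·q − TC at each output: q=0: -93; q=1: -32; q=2: 37; q=3: 101; q=4: 162; q=5: 213; q=6: 245; q=7: 250; q=8: 228.
Profit is maximized at q = 7. AVC there is 154/7 = $22 ≤ P, so producing beats shutting down (which would give -$93).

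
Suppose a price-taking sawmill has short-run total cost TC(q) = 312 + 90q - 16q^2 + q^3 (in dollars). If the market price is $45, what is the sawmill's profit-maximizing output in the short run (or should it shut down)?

Strip out fixed cost: VC = 90q - 16q^2 + q^3. Then AVC = 90 - 16q + q^2 and MC = 90 - 32q + 3q^2.
AVC hits its minimum where MC = AVC, at q = 8, giving min AVC = 90 - 16·8 + 8^2 = $26.
P = $45 exceeds min AVC = $26, so the firm stays open.
P = MC gives 45 - 32q + 3q^2 = 0, with roots 5/3 and 9. Take the larger (rising MC): q* = 9.
Check: AVC at q = 9 is $27 ≤ P, so revenue covers variable cost.
Profit = P·q − TC = 45·9 − 555 = -$150, a loss, but smaller than the $312 fixed cost the firm would lose by shutting down.

Produce at q = 9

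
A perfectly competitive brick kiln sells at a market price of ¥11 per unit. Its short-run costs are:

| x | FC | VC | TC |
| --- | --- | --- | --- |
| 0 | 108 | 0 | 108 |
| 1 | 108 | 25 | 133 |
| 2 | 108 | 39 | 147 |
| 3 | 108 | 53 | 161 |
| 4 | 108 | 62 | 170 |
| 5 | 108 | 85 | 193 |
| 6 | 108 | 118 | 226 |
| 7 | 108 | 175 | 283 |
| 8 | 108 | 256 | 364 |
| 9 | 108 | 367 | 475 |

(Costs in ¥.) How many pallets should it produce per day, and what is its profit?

x = 0 (shut down); profit = -¥108

Profit at each row (π = 11x − TC): x=0: -108; x=1: -122; x=2: -125; x=3: -128; x=4: -126; x=5: -138; x=6: -160; x=7: -206; x=8: -276; x=9: -376.
Profit is highest at x = 0. Equivalently, the lowest AVC in the table is 62/4 ≈ ¥15.50 at x = 4, and P = ¥11 falls below it — price never covers variable cost, so the firm shuts down and loses only its fixed cost.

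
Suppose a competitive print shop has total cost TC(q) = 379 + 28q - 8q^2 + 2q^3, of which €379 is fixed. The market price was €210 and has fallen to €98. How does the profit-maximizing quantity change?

MC = 28 - 16q + 6q^2; the shutdown threshold is min AVC = €20 (at q = 2).
With P = €210 above the shutdown price, P = MC gives q = 7.
At P = €98 ≥ min AVC, set P = MC: q = 5. The firm stays open but cuts output.

Output falls from 7 to 5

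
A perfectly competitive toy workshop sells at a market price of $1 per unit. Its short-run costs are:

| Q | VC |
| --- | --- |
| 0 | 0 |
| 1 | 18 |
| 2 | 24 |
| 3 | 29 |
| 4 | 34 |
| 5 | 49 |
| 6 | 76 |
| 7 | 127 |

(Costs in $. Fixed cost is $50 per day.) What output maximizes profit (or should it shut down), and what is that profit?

Profit at each row (π = 1Q − TC): Q=0: -50; Q=1: -67; Q=2: -72; Q=3: -76; Q=4: -80; Q=5: -94; Q=6: -120; Q=7: -170.
Profit is highest at Q = 0. Equivalently, the lowest AVC in the table is 34/4 ≈ $8.50 at Q = 4, and P = $1 falls below it — price never covers variable cost, so the firm shuts down and loses only its fixed cost.

Q = 0 (shut down); profit = -$50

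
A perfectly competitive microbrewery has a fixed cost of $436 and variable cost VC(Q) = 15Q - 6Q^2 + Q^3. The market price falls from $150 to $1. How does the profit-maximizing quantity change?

Output falls from 9 to 0 (the firm shuts down)

AVC = 15 - 6Q + Q^2, minimized at Q = 3 where min AVC = $6. MC = 15 - 12Q + 3Q^2.
With P = $150 above the shutdown price, P = MC gives Q = 9.
At P = $1 < min AVC = $6, price no longer covers variable cost at any output, so the firm shuts down: Q = 0.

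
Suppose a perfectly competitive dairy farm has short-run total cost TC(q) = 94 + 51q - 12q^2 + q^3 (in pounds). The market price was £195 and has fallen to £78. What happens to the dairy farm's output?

Output falls from 12 to 9

MC = 51 - 24q + 3q^2; the shutdown threshold is min AVC = £15 (at q = 6).
With P = £195 above the shutdown price, P = MC gives q = 12.
At P = £78 ≥ min AVC, set P = MC: q = 9. The firm stays open but cuts output.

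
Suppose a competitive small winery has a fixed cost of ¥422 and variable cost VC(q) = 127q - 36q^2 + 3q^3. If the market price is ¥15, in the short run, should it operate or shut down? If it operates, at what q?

Shut down

Variable cost is VC = 127q - 36q^2 + 3q^3, so AVC = VC/q = 127 - 36q + 3q^2 and MC = dTC/dq = 127 - 72q + 9q^2.
AVC hits its minimum where MC = AVC, at q = 6, giving min AVC = 127 - 36·6 + 3·6^2 = ¥19.
P = ¥15 lies below min AVC = ¥19; no output level covers variable cost.
Best response: produce nothing and absorb the ¥422 fixed cost.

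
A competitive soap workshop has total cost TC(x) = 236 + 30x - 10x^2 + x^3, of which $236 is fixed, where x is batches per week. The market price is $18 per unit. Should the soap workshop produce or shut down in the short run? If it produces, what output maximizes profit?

Strip out fixed cost: VC = 30x - 10x^2 + x^3. Then AVC = 30 - 10x + x^2 and MC = 30 - 20x + 3x^2.
The AVC parabola has its vertex at x = 10/2 = 5, where AVC = 30 - 10·5 + 5^2 = $5.
Since P = $18 ≥ min AVC = $5, price covers variable cost and the firm should produce.
Solving P = MC: 12 - 20x + 3x^2 = 0 ⇒ x = 2/3 or 6. On the upward-sloping branch, x* = 6.
Check: AVC at x = 6 is $6 ≤ P, so revenue covers variable cost.
Profit = P·x − TC = 18·6 − 272 = -$164, a loss, but smaller than the $236 fixed cost the firm would lose by shutting down.

Produce at x = 6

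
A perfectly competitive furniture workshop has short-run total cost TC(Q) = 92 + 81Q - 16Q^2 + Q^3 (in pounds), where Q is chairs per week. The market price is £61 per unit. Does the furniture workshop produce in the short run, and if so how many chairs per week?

Produce at Q = 10

From TC, MC = TC'(Q) = 81 - 32Q + 3Q^2 and AVC = VC/Q = 81 - 16Q + Q^2.
AVC is minimized where dAVC/dQ = -16 + 2Q = 0, at Q = 8; min AVC = 81 - 16·8 + 8^2 = £17.
Because £61 ≥ £17, revenue can cover variable cost; the firm operates.
Set P = MC: 61 = 81 - 32Q + 3Q^2 → 20 - 32Q + 3Q^2 = 0. The roots are Q = 2/3 and Q = 10; the profit-maximizing output is on the rising part of MC, so Q* = 10.
Check: AVC at Q = 10 is £21 ≤ P, so revenue covers variable cost.
Profit = P·Q − TC = 61·10 − 302 = £308.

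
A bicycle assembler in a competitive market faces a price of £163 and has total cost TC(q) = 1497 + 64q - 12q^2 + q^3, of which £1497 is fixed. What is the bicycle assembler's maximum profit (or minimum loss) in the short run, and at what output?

AVC = 64 - 12q + q^2; min AVC = £28 at q = 6. Since P = £163 ≥ min AVC, the firm produces.
With MC = 64 - 24q + 3q^2, P = MC on the upward-sloping part at q* = 11.
TR = 163·11 = 1793. TC = 1497 + 583 = 2080. Profit = 1793 − 2080 = -£287.
Shutting down would mean losing the fixed cost of £1497, so operating at a loss of £287 is better by £1210.

Profit = -£287 at q = 11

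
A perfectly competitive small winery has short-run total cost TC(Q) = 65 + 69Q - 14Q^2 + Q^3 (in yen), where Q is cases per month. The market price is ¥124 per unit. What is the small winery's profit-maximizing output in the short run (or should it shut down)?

From TC, MC = TC'(Q) = 69 - 28Q + 3Q^2 and AVC = VC/Q = 69 - 14Q + Q^2.
The AVC parabola has its vertex at Q = 14/2 = 7, where AVC = 69 - 14·7 + 7^2 = ¥20.
Because ¥124 ≥ ¥20, revenue can cover variable cost; the firm operates.
Solving P = MC: -55 - 28Q + 3Q^2 = 0 ⇒ Q = -5/3 or 11. On the upward-sloping branch, Q* = 11.
Check: AVC at Q = 11 is ¥36 ≤ P, so revenue covers variable cost.
Profit = P·Q − TC = 124·11 − 461 = ¥903.

Produce at Q = 11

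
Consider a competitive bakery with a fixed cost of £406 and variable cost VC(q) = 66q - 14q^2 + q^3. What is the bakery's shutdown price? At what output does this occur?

The shutdown price is the minimum of AVC. VC = 66q - 14q^2 + q^3, so AVC = 66 - 14q + q^2.
At the minimum of AVC, MC = AVC. MC = 66 - 28q + 3q^2; setting MC = AVC gives 2q^2 - 14q = 0, so q = 7. min AVC = 17.
For P < £17 the firm produces nothing.

£17 per unit, at q = 7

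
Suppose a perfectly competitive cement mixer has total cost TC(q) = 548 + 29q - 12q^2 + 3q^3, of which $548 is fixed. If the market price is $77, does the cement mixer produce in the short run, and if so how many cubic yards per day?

From TC, MC = TC'(q) = 29 - 24q + 9q^2 and AVC = VC/q = 29 - 12q + 3q^2.
The AVC parabola has its vertex at q = 12/6 = 2, where AVC = 29 - 12·2 + 3·2^2 = $17.
Since P = $77 ≥ min AVC = $17, price covers variable cost and the firm should produce.
P = MC gives -48 - 24q + 9q^2 = 0, with roots -4/3 and 4. Take the larger (rising MC): q* = 4.
Check: AVC at q = 4 is $29 ≤ P, so revenue covers variable cost.
Profit = P·q − TC = 77·4 − 664 = -$356, a loss, but smaller than the $548 fixed cost the firm would lose by shutting down.

Produce at q = 4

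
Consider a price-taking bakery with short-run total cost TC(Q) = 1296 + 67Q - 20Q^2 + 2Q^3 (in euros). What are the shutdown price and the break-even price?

Shutdown price = min AVC. AVC = 67 - 20Q + 2Q^2, with vertex at Q = 5 and minimum €17.
ATC = 1296/Q + 67 - 20Q + 2Q^2. Setting dATC/dQ = −1296/Q^2 − 20 + 4Q = 0 gives Q = 9 (since 4·9^3 − 20·9^2 = 1296).
min ATC = 1296/9 + 67 − 20·9 + 2·9^2 = €193. That is the break-even price.
For €17 ≤ P < €193 the firm produces at a loss; below €17 it shuts down.

Shutdown price = €17; break-even price = €193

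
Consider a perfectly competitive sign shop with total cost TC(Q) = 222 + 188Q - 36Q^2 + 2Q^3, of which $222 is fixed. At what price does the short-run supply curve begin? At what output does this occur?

The firm shuts down when price falls below the minimum of average variable cost. AVC = VC/Q = 188 - 36Q + 2Q^2.
At the minimum of AVC, MC = AVC. MC = 188 - 72Q + 6Q^2; setting MC = AVC gives 4Q^2 - 36Q = 0, so Q = 9. min AVC = 26.
The firm shuts down for any P below $26.

$26 per unit, at Q = 9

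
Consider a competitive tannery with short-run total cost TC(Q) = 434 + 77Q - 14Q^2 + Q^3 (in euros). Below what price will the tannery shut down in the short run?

Short-run supply begins at min AVC. From VC = 77Q - 14Q^2 + Q^3, AVC = 77 - 14Q + Q^2.
At the minimum of AVC, MC = AVC. MC = 77 - 28Q + 3Q^2; setting MC = AVC gives 2Q^2 - 14Q = 0, so Q = 7. min AVC = 28.
So the shutdown price is €28.

€28 per unit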